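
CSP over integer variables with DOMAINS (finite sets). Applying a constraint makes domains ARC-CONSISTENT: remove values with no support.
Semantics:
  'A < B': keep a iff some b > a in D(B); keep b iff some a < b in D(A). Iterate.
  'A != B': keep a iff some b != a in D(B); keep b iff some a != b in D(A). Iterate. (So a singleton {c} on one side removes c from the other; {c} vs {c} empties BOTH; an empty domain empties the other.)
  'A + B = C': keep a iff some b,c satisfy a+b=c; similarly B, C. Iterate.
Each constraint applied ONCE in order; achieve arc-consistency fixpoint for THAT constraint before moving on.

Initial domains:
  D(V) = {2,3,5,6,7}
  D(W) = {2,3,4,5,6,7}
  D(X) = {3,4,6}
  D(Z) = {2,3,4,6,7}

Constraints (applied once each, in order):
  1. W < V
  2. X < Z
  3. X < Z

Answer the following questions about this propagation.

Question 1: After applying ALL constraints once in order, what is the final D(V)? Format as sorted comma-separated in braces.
Constraint 1 (W < V) on D(W)={2,3,4,5,6,7} D(V)={2,3,5,6,7}: W {2,3,4,5,6,7}->{2,3,4,5,6}; V {2,3,5,6,7}->{3,5,6,7}
Constraint 2 (X < Z) on D(X)={3,4,6} D(Z)={2,3,4,6,7}: Z {2,3,4,6,7}->{4,6,7}
Constraint 3 (X < Z) on D(X)={3,4,6} D(Z)={4,6,7}: no change
So after all 3 constraints: D(V) = {3,5,6,7}

Answer: {3,5,6,7}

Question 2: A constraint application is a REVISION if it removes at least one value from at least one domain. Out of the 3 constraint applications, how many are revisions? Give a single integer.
Answer: 2

Derivation:
Constraint 1 (W < V) on D(W)={2,3,4,5,6,7} D(V)={2,3,5,6,7}: W {2,3,4,5,6,7}->{2,3,4,5,6}; V {2,3,5,6,7}->{3,5,6,7} => REVISION
Constraint 2 (X < Z) on D(X)={3,4,6} D(Z)={2,3,4,6,7}: Z {2,3,4,6,7}->{4,6,7} => REVISION
Constraint 3 (X < Z) on D(X)={3,4,6} D(Z)={4,6,7}: no change => not a revision
Total revisions = 2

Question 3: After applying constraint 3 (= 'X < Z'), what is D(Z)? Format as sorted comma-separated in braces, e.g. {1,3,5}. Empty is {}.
Answer: {4,6,7}

Derivation:
Constraint 1 (W < V) on D(W)={2,3,4,5,6,7} D(V)={2,3,5,6,7}: W {2,3,4,5,6,7}->{2,3,4,5,6}; V {2,3,5,6,7}->{3,5,6,7}
Constraint 2 (X < Z) on D(X)={3,4,6} D(Z)={2,3,4,6,7}: Z {2,3,4,6,7}->{4,6,7}
Constraint 3 (X < Z) on D(X)={3,4,6} D(Z)={4,6,7}: no change
So after constraint 3: D(Z) = {4,6,7}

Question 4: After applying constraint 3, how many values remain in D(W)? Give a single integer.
Constraint 1 (W < V) on D(W)={2,3,4,5,6,7} D(V)={2,3,5,6,7}: W {2,3,4,5,6,7}->{2,3,4,5,6}; V {2,3,5,6,7}->{3,5,6,7}
Constraint 2 (X < Z) on D(X)={3,4,6} D(Z)={2,3,4,6,7}: Z {2,3,4,6,7}->{4,6,7}
Constraint 3 (X < Z) on D(X)={3,4,6} D(Z)={4,6,7}: no change
So after constraint 3: D(W)={2,3,4,5,6}, size = 5

Answer: 5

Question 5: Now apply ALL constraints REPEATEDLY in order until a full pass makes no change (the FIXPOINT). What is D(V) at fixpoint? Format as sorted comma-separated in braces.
Answer: {3,5,6,7}

Derivation:
pass 0 (initial): D(V)={2,3,5,6,7}
pass 1: V {2,3,5,6,7}->{3,5,6,7}; W {2,3,4,5,6,7}->{2,3,4,5,6}; Z {2,3,4,6,7}->{4,6,7}
pass 2: no change
Fixpoint after 2 passes: D(V) = {3,5,6,7}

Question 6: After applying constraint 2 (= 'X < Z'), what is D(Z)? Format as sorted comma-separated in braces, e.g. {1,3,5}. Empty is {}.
Answer: {4,6,7}

Derivation:
Constraint 1 (W < V) on D(W)={2,3,4,5,6,7} D(V)={2,3,5,6,7}: W {2,3,4,5,6,7}->{2,3,4,5,6}; V {2,3,5,6,7}->{3,5,6,7}
Constraint 2 (X < Z) on D(X)={3,4,6} D(Z)={2,3,4,6,7}: Z {2,3,4,6,7}->{4,6,7}
So after constraint 2: D(Z) = {4,6,7}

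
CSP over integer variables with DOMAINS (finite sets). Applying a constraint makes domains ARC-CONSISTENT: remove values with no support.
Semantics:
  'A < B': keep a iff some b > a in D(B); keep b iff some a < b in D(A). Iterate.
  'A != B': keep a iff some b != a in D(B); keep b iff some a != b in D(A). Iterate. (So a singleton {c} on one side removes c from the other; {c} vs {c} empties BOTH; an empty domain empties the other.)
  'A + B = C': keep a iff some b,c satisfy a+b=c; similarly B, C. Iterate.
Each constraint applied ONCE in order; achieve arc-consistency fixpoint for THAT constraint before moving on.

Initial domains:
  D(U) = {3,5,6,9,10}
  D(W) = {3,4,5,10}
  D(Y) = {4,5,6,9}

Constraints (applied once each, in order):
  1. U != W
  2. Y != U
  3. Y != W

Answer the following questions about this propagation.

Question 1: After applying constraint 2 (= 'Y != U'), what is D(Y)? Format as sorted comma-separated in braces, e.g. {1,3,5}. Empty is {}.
Constraint 1 (U != W) on D(U)={3,5,6,9,10} D(W)={3,4,5,10}: no change
Constraint 2 (Y != U) on D(Y)={4,5,6,9} D(U)={3,5,6,9,10}: no change
So after constraint 2: D(Y) = {4,5,6,9}

Answer: {4,5,6,9}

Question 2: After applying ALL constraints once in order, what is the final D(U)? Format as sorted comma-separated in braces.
Constraint 1 (U != W) on D(U)={3,5,6,9,10} D(W)={3,4,5,10}: no change
Constraint 2 (Y != U) on D(Y)={4,5,6,9} D(U)={3,5,6,9,10}: no change
Constraint 3 (Y != W) on D(Y)={4,5,6,9} D(W)={3,4,5,10}: no change
So after all 3 constraints: D(U) = {3,5,6,9,10}

Answer: {3,5,6,9,10}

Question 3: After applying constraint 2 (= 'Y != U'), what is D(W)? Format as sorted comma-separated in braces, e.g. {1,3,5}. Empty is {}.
Constraint 1 (U != W) on D(U)={3,5,6,9,10} D(W)={3,4,5,10}: no change
Constraint 2 (Y != U) on D(Y)={4,5,6,9} D(U)={3,5,6,9,10}: no change
So after constraint 2: D(W) = {3,4,5,10}

Answer: {3,4,5,10}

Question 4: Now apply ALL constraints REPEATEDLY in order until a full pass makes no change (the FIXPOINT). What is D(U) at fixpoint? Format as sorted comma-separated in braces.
Answer: {3,5,6,9,10}

Derivation:
pass 0 (initial): D(U)={3,5,6,9,10}
pass 1: no change
Fixpoint after 1 passes: D(U) = {3,5,6,9,10}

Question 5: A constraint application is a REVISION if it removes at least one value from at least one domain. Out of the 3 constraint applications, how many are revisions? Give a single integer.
Constraint 1 (U != W) on D(U)={3,5,6,9,10} D(W)={3,4,5,10}: no change => not a revision
Constraint 2 (Y != U) on D(Y)={4,5,6,9} D(U)={3,5,6,9,10}: no change => not a revision
Constraint 3 (Y != W) on D(Y)={4,5,6,9} D(W)={3,4,5,10}: no change => not a revision
Total revisions = 0

Answer: 0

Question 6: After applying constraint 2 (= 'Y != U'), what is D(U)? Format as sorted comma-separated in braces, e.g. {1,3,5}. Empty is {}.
Answer: {3,5,6,9,10}

Derivation:
Constraint 1 (U != W) on D(U)={3,5,6,9,10} D(W)={3,4,5,10}: no change
Constraint 2 (Y != U) on D(Y)={4,5,6,9} D(U)={3,5,6,9,10}: no change
So after constraint 2: D(U) = {3,5,6,9,10}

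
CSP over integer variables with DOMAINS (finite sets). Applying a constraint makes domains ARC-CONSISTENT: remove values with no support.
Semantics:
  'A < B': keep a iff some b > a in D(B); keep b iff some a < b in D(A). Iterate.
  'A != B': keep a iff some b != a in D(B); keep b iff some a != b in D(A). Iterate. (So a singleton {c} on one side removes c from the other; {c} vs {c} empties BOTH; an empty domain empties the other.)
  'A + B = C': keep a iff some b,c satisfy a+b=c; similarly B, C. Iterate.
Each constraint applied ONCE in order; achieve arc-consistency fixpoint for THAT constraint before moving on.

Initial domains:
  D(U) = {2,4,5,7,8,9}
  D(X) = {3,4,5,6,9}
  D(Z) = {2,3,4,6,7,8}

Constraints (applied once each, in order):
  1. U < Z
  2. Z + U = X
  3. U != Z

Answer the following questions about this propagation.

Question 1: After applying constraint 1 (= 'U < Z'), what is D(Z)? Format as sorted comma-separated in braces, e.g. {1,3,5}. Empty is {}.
Answer: {3,4,6,7,8}

Derivation:
Constraint 1 (U < Z) on D(U)={2,4,5,7,8,9} D(Z)={2,3,4,6,7,8}: U {2,4,5,7,8,9}->{2,4,5,7}; Z {2,3,4,6,7,8}->{3,4,6,7,8}
So after constraint 1: D(Z) = {3,4,6,7,8}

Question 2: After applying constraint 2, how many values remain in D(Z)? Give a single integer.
Answer: 3

Derivation:
Constraint 1 (U < Z) on D(U)={2,4,5,7,8,9} D(Z)={2,3,4,6,7,8}: U {2,4,5,7,8,9}->{2,4,5,7}; Z {2,3,4,6,7,8}->{3,4,6,7,8}
Constraint 2 (Z + U = X) on D(Z)={3,4,6,7,8} D(U)={2,4,5,7} D(X)={3,4,5,6,9}: Z {3,4,6,7,8}->{3,4,7}; U {2,4,5,7}->{2,5}; X {3,4,5,6,9}->{5,6,9}
So after constraint 2: D(Z)={3,4,7}, size = 3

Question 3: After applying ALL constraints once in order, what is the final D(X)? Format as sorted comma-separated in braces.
Answer: {5,6,9}

Derivation:
Constraint 1 (U < Z) on D(U)={2,4,5,7,8,9} D(Z)={2,3,4,6,7,8}: U {2,4,5,7,8,9}->{2,4,5,7}; Z {2,3,4,6,7,8}->{3,4,6,7,8}
Constraint 2 (Z + U = X) on D(Z)={3,4,6,7,8} D(U)={2,4,5,7} D(X)={3,4,5,6,9}: Z {3,4,6,7,8}->{3,4,7}; U {2,4,5,7}->{2,5}; X {3,4,5,6,9}->{5,6,9}
Constraint 3 (U != Z) on D(U)={2,5} D(Z)={3,4,7}: no change
So after all 3 constraints: D(X) = {5,6,9}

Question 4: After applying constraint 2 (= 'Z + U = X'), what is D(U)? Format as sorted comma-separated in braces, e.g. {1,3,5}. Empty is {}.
Constraint 1 (U < Z) on D(U)={2,4,5,7,8,9} D(Z)={2,3,4,6,7,8}: U {2,4,5,7,8,9}->{2,4,5,7}; Z {2,3,4,6,7,8}->{3,4,6,7,8}
Constraint 2 (Z + U = X) on D(Z)={3,4,6,7,8} D(U)={2,4,5,7} D(X)={3,4,5,6,9}: Z {3,4,6,7,8}->{3,4,7}; U {2,4,5,7}->{2,5}; X {3,4,5,6,9}->{5,6,9}
So after constraint 2: D(U) = {2,5}

Answer: {2,5}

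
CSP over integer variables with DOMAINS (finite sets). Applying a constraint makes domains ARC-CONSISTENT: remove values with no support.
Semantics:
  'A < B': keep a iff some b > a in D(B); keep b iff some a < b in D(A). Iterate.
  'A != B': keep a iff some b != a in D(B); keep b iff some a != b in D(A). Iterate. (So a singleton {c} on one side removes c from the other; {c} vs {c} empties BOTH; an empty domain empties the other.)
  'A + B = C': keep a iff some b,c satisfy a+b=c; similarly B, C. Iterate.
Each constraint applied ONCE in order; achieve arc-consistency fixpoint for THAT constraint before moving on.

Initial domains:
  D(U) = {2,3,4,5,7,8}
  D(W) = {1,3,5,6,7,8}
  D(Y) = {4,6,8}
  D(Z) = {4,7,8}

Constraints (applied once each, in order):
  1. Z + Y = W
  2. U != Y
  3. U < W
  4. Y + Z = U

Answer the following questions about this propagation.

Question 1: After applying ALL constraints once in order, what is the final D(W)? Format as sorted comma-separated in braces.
Constraint 1 (Z + Y = W) on D(Z)={4,7,8} D(Y)={4,6,8} D(W)={1,3,5,6,7,8}: Z {4,7,8}->{4}; Y {4,6,8}->{4}; W {1,3,5,6,7,8}->{8}
Constraint 2 (U != Y) on D(U)={2,3,4,5,7,8} D(Y)={4}: U {2,3,4,5,7,8}->{2,3,5,7,8}
Constraint 3 (U < W) on D(U)={2,3,5,7,8} D(W)={8}: U {2,3,5,7,8}->{2,3,5,7}
Constraint 4 (Y + Z = U) on D(Y)={4} D(Z)={4} D(U)={2,3,5,7}: Y {4}->{}; Z {4}->{}; U {2,3,5,7}->{}
So after all 4 constraints: D(W) = {8}

Answer: {8}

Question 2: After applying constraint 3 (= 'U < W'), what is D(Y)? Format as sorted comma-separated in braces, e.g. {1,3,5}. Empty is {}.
Constraint 1 (Z + Y = W) on D(Z)={4,7,8} D(Y)={4,6,8} D(W)={1,3,5,6,7,8}: Z {4,7,8}->{4}; Y {4,6,8}->{4}; W {1,3,5,6,7,8}->{8}
Constraint 2 (U != Y) on D(U)={2,3,4,5,7,8} D(Y)={4}: U {2,3,4,5,7,8}->{2,3,5,7,8}
Constraint 3 (U < W) on D(U)={2,3,5,7,8} D(W)={8}: U {2,3,5,7,8}->{2,3,5,7}
So after constraint 3: D(Y) = {4}

Answer: {4}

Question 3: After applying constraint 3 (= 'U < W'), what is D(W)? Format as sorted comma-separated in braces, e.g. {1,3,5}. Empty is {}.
Constraint 1 (Z + Y = W) on D(Z)={4,7,8} D(Y)={4,6,8} D(W)={1,3,5,6,7,8}: Z {4,7,8}->{4}; Y {4,6,8}->{4}; W {1,3,5,6,7,8}->{8}
Constraint 2 (U != Y) on D(U)={2,3,4,5,7,8} D(Y)={4}: U {2,3,4,5,7,8}->{2,3,5,7,8}
Constraint 3 (U < W) on D(U)={2,3,5,7,8} D(W)={8}: U {2,3,5,7,8}->{2,3,5,7}
So after constraint 3: D(W) = {8}

Answer: {8}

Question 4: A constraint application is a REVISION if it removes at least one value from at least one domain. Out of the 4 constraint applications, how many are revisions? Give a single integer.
Constraint 1 (Z + Y = W) on D(Z)={4,7,8} D(Y)={4,6,8} D(W)={1,3,5,6,7,8}: Z {4,7,8}->{4}; Y {4,6,8}->{4}; W {1,3,5,6,7,8}->{8} => REVISION
Constraint 2 (U != Y) on D(U)={2,3,4,5,7,8} D(Y)={4}: U {2,3,4,5,7,8}->{2,3,5,7,8} => REVISION
Constraint 3 (U < W) on D(U)={2,3,5,7,8} D(W)={8}: U {2,3,5,7,8}->{2,3,5,7} => REVISION
Constraint 4 (Y + Z = U) on D(Y)={4} D(Z)={4} D(U)={2,3,5,7}: Y {4}->{}; Z {4}->{}; U {2,3,5,7}->{} => REVISION
Total revisions = 4

Answer: 4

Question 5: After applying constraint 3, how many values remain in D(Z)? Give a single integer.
Constraint 1 (Z + Y = W) on D(Z)={4,7,8} D(Y)={4,6,8} D(W)={1,3,5,6,7,8}: Z {4,7,8}->{4}; Y {4,6,8}->{4}; W {1,3,5,6,7,8}->{8}
Constraint 2 (U != Y) on D(U)={2,3,4,5,7,8} D(Y)={4}: U {2,3,4,5,7,8}->{2,3,5,7,8}
Constraint 3 (U < W) on D(U)={2,3,5,7,8} D(W)={8}: U {2,3,5,7,8}->{2,3,5,7}
So after constraint 3: D(Z)={4}, size = 1

Answer: 1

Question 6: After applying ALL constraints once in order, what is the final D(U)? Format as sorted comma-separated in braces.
Answer: {}

Derivation:
Constraint 1 (Z + Y = W) on D(Z)={4,7,8} D(Y)={4,6,8} D(W)={1,3,5,6,7,8}: Z {4,7,8}->{4}; Y {4,6,8}->{4}; W {1,3,5,6,7,8}->{8}
Constraint 2 (U != Y) on D(U)={2,3,4,5,7,8} D(Y)={4}: U {2,3,4,5,7,8}->{2,3,5,7,8}
Constraint 3 (U < W) on D(U)={2,3,5,7,8} D(W)={8}: U {2,3,5,7,8}->{2,3,5,7}
Constraint 4 (Y + Z = U) on D(Y)={4} D(Z)={4} D(U)={2,3,5,7}: Y {4}->{}; Z {4}->{}; U {2,3,5,7}->{}
So after all 4 constraints: D(U) = {}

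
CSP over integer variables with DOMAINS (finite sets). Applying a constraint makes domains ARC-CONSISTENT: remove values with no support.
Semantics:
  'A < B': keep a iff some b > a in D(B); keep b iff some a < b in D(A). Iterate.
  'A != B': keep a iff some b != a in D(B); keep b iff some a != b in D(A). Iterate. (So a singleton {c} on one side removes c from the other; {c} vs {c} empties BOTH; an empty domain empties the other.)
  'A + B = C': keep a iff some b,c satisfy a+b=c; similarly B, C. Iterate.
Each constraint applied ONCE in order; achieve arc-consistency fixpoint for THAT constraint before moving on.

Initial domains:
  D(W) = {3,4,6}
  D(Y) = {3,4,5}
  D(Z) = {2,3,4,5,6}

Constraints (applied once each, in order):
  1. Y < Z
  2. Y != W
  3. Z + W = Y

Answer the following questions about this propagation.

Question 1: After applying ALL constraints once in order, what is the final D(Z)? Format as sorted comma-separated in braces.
Constraint 1 (Y < Z) on D(Y)={3,4,5} D(Z)={2,3,4,5,6}: Z {2,3,4,5,6}->{4,5,6}
Constraint 2 (Y != W) on D(Y)={3,4,5} D(W)={3,4,6}: no change
Constraint 3 (Z + W = Y) on D(Z)={4,5,6} D(W)={3,4,6} D(Y)={3,4,5}: Z {4,5,6}->{}; W {3,4,6}->{}; Y {3,4,5}->{}
So after all 3 constraints: D(Z) = {}

Answer: {}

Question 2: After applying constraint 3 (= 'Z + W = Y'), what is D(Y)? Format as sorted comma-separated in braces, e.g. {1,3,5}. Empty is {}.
Constraint 1 (Y < Z) on D(Y)={3,4,5} D(Z)={2,3,4,5,6}: Z {2,3,4,5,6}->{4,5,6}
Constraint 2 (Y != W) on D(Y)={3,4,5} D(W)={3,4,6}: no change
Constraint 3 (Z + W = Y) on D(Z)={4,5,6} D(W)={3,4,6} D(Y)={3,4,5}: Z {4,5,6}->{}; W {3,4,6}->{}; Y {3,4,5}->{}
So after constraint 3: D(Y) = {}

Answer: {}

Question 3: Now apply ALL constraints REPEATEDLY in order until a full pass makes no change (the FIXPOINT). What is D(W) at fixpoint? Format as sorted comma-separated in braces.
Answer: {}

Derivation:
pass 0 (initial): D(W)={3,4,6}
pass 1: W {3,4,6}->{}; Y {3,4,5}->{}; Z {2,3,4,5,6}->{}
pass 2: no change
Fixpoint after 2 passes: D(W) = {}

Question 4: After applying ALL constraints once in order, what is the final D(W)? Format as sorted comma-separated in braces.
Constraint 1 (Y < Z) on D(Y)={3,4,5} D(Z)={2,3,4,5,6}: Z {2,3,4,5,6}->{4,5,6}
Constraint 2 (Y != W) on D(Y)={3,4,5} D(W)={3,4,6}: no change
Constraint 3 (Z + W = Y) on D(Z)={4,5,6} D(W)={3,4,6} D(Y)={3,4,5}: Z {4,5,6}->{}; W {3,4,6}->{}; Y {3,4,5}->{}
So after all 3 constraints: D(W) = {}

Answer: {}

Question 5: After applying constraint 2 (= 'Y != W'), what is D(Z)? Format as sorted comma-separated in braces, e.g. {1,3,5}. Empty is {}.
Answer: {4,5,6}

Derivation:
Constraint 1 (Y < Z) on D(Y)={3,4,5} D(Z)={2,3,4,5,6}: Z {2,3,4,5,6}->{4,5,6}
Constraint 2 (Y != W) on D(Y)={3,4,5} D(W)={3,4,6}: no change
So after constraint 2: D(Z) = {4,5,6}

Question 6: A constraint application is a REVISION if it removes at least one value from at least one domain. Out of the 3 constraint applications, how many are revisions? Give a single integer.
Answer: 2

Derivation:
Constraint 1 (Y < Z) on D(Y)={3,4,5} D(Z)={2,3,4,5,6}: Z {2,3,4,5,6}->{4,5,6} => REVISION
Constraint 2 (Y != W) on D(Y)={3,4,5} D(W)={3,4,6}: no change => not a revision
Constraint 3 (Z + W = Y) on D(Z)={4,5,6} D(W)={3,4,6} D(Y)={3,4,5}: Z {4,5,6}->{}; W {3,4,6}->{}; Y {3,4,5}->{} => REVISION
Total revisions = 2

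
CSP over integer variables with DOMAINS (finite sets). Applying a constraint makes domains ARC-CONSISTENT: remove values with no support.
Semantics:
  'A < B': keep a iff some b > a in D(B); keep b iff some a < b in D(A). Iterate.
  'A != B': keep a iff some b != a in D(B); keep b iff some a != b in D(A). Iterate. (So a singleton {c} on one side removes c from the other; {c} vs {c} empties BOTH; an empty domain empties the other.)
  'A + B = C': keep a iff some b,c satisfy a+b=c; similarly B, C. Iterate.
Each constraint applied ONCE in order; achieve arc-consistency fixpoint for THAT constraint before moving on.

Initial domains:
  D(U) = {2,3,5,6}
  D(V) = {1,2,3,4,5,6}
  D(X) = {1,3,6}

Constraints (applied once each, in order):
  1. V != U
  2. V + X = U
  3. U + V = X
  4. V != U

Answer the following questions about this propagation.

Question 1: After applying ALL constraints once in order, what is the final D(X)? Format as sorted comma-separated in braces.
Constraint 1 (V != U) on D(V)={1,2,3,4,5,6} D(U)={2,3,5,6}: no change
Constraint 2 (V + X = U) on D(V)={1,2,3,4,5,6} D(X)={1,3,6} D(U)={2,3,5,6}: V {1,2,3,4,5,6}->{1,2,3,4,5}; X {1,3,6}->{1,3}
Constraint 3 (U + V = X) on D(U)={2,3,5,6} D(V)={1,2,3,4,5} D(X)={1,3}: U {2,3,5,6}->{2}; V {1,2,3,4,5}->{1}; X {1,3}->{3}
Constraint 4 (V != U) on D(V)={1} D(U)={2}: no change
So after all 4 constraints: D(X) = {3}

Answer: {3}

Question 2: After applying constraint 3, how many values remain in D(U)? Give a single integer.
Constraint 1 (V != U) on D(V)={1,2,3,4,5,6} D(U)={2,3,5,6}: no change
Constraint 2 (V + X = U) on D(V)={1,2,3,4,5,6} D(X)={1,3,6} D(U)={2,3,5,6}: V {1,2,3,4,5,6}->{1,2,3,4,5}; X {1,3,6}->{1,3}
Constraint 3 (U + V = X) on D(U)={2,3,5,6} D(V)={1,2,3,4,5} D(X)={1,3}: U {2,3,5,6}->{2}; V {1,2,3,4,5}->{1}; X {1,3}->{3}
So after constraint 3: D(U)={2}, size = 1

Answer: 1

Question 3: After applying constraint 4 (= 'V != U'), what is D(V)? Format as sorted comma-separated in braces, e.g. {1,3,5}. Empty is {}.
Constraint 1 (V != U) on D(V)={1,2,3,4,5,6} D(U)={2,3,5,6}: no change
Constraint 2 (V + X = U) on D(V)={1,2,3,4,5,6} D(X)={1,3,6} D(U)={2,3,5,6}: V {1,2,3,4,5,6}->{1,2,3,4,5}; X {1,3,6}->{1,3}
Constraint 3 (U + V = X) on D(U)={2,3,5,6} D(V)={1,2,3,4,5} D(X)={1,3}: U {2,3,5,6}->{2}; V {1,2,3,4,5}->{1}; X {1,3}->{3}
Constraint 4 (V != U) on D(V)={1} D(U)={2}: no change
So after constraint 4: D(V) = {1}

Answer: {1}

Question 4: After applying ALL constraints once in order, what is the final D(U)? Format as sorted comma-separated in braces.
Constraint 1 (V != U) on D(V)={1,2,3,4,5,6} D(U)={2,3,5,6}: no change
Constraint 2 (V + X = U) on D(V)={1,2,3,4,5,6} D(X)={1,3,6} D(U)={2,3,5,6}: V {1,2,3,4,5,6}->{1,2,3,4,5}; X {1,3,6}->{1,3}
Constraint 3 (U + V = X) on D(U)={2,3,5,6} D(V)={1,2,3,4,5} D(X)={1,3}: U {2,3,5,6}->{2}; V {1,2,3,4,5}->{1}; X {1,3}->{3}
Constraint 4 (V != U) on D(V)={1} D(U)={2}: no change
So after all 4 constraints: D(U) = {2}

Answer: {2}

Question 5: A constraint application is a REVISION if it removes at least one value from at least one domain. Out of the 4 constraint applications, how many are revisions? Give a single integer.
Answer: 2

Derivation:
Constraint 1 (V != U) on D(V)={1,2,3,4,5,6} D(U)={2,3,5,6}: no change => not a revision
Constraint 2 (V + X = U) on D(V)={1,2,3,4,5,6} D(X)={1,3,6} D(U)={2,3,5,6}: V {1,2,3,4,5,6}->{1,2,3,4,5}; X {1,3,6}->{1,3} => REVISION
Constraint 3 (U + V = X) on D(U)={2,3,5,6} D(V)={1,2,3,4,5} D(X)={1,3}: U {2,3,5,6}->{2}; V {1,2,3,4,5}->{1}; X {1,3}->{3} => REVISION
Constraint 4 (V != U) on D(V)={1} D(U)={2}: no change => not a revision
Total revisions = 2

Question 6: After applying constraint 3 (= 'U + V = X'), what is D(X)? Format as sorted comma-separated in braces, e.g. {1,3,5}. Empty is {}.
Constraint 1 (V != U) on D(V)={1,2,3,4,5,6} D(U)={2,3,5,6}: no change
Constraint 2 (V + X = U) on D(V)={1,2,3,4,5,6} D(X)={1,3,6} D(U)={2,3,5,6}: V {1,2,3,4,5,6}->{1,2,3,4,5}; X {1,3,6}->{1,3}
Constraint 3 (U + V = X) on D(U)={2,3,5,6} D(V)={1,2,3,4,5} D(X)={1,3}: U {2,3,5,6}->{2}; V {1,2,3,4,5}->{1}; X {1,3}->{3}
So after constraint 3: D(X) = {3}

Answer: {3}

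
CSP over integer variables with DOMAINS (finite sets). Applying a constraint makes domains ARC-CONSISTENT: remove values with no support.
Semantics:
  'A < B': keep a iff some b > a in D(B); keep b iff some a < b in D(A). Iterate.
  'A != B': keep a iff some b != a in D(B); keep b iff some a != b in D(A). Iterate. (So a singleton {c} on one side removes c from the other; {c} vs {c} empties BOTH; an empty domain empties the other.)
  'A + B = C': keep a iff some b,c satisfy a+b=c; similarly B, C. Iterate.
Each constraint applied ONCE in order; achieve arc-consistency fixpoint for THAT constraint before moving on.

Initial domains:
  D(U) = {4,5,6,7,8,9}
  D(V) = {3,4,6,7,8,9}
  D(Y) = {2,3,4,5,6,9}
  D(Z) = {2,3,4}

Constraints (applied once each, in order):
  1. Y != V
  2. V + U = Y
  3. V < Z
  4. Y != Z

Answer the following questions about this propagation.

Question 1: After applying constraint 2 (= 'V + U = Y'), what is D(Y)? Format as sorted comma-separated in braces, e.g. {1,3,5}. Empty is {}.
Answer: {9}

Derivation:
Constraint 1 (Y != V) on D(Y)={2,3,4,5,6,9} D(V)={3,4,6,7,8,9}: no change
Constraint 2 (V + U = Y) on D(V)={3,4,6,7,8,9} D(U)={4,5,6,7,8,9} D(Y)={2,3,4,5,6,9}: V {3,4,6,7,8,9}->{3,4}; U {4,5,6,7,8,9}->{5,6}; Y {2,3,4,5,6,9}->{9}
So after constraint 2: D(Y) = {9}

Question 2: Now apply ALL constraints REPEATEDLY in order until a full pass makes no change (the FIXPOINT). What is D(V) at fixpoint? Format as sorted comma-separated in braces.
pass 0 (initial): D(V)={3,4,6,7,8,9}
pass 1: U {4,5,6,7,8,9}->{5,6}; V {3,4,6,7,8,9}->{3}; Y {2,3,4,5,6,9}->{9}; Z {2,3,4}->{4}
pass 2: U {5,6}->{6}
pass 3: no change
Fixpoint after 3 passes: D(V) = {3}

Answer: {3}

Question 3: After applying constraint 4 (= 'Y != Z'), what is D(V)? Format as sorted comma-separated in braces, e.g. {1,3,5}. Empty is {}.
Constraint 1 (Y != V) on D(Y)={2,3,4,5,6,9} D(V)={3,4,6,7,8,9}: no change
Constraint 2 (V + U = Y) on D(V)={3,4,6,7,8,9} D(U)={4,5,6,7,8,9} D(Y)={2,3,4,5,6,9}: V {3,4,6,7,8,9}->{3,4}; U {4,5,6,7,8,9}->{5,6}; Y {2,3,4,5,6,9}->{9}
Constraint 3 (V < Z) on D(V)={3,4} D(Z)={2,3,4}: V {3,4}->{3}; Z {2,3,4}->{4}
Constraint 4 (Y != Z) on D(Y)={9} D(Z)={4}: no change
So after constraint 4: D(V) = {3}

Answer: {3}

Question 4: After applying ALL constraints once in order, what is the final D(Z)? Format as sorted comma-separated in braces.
Answer: {4}

Derivation:
Constraint 1 (Y != V) on D(Y)={2,3,4,5,6,9} D(V)={3,4,6,7,8,9}: no change
Constraint 2 (V + U = Y) on D(V)={3,4,6,7,8,9} D(U)={4,5,6,7,8,9} D(Y)={2,3,4,5,6,9}: V {3,4,6,7,8,9}->{3,4}; U {4,5,6,7,8,9}->{5,6}; Y {2,3,4,5,6,9}->{9}
Constraint 3 (V < Z) on D(V)={3,4} D(Z)={2,3,4}: V {3,4}->{3}; Z {2,3,4}->{4}
Constraint 4 (Y != Z) on D(Y)={9} D(Z)={4}: no change
So after all 4 constraints: D(Z) = {4}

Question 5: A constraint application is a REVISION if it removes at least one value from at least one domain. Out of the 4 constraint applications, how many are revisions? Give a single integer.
Constraint 1 (Y != V) on D(Y)={2,3,4,5,6,9} D(V)={3,4,6,7,8,9}: no change => not a revision
Constraint 2 (V + U = Y) on D(V)={3,4,6,7,8,9} D(U)={4,5,6,7,8,9} D(Y)={2,3,4,5,6,9}: V {3,4,6,7,8,9}->{3,4}; U {4,5,6,7,8,9}->{5,6}; Y {2,3,4,5,6,9}->{9} => REVISION
Constraint 3 (V < Z) on D(V)={3,4} D(Z)={2,3,4}: V {3,4}->{3}; Z {2,3,4}->{4} => REVISION
Constraint 4 (Y != Z) on D(Y)={9} D(Z)={4}: no change => not a revision
Total revisions = 2

Answer: 2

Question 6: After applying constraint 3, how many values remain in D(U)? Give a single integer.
Constraint 1 (Y != V) on D(Y)={2,3,4,5,6,9} D(V)={3,4,6,7,8,9}: no change
Constraint 2 (V + U = Y) on D(V)={3,4,6,7,8,9} D(U)={4,5,6,7,8,9} D(Y)={2,3,4,5,6,9}: V {3,4,6,7,8,9}->{3,4}; U {4,5,6,7,8,9}->{5,6}; Y {2,3,4,5,6,9}->{9}
Constraint 3 (V < Z) on D(V)={3,4} D(Z)={2,3,4}: V {3,4}->{3}; Z {2,3,4}->{4}
So after constraint 3: D(U)={5,6}, size = 2

Answer: 2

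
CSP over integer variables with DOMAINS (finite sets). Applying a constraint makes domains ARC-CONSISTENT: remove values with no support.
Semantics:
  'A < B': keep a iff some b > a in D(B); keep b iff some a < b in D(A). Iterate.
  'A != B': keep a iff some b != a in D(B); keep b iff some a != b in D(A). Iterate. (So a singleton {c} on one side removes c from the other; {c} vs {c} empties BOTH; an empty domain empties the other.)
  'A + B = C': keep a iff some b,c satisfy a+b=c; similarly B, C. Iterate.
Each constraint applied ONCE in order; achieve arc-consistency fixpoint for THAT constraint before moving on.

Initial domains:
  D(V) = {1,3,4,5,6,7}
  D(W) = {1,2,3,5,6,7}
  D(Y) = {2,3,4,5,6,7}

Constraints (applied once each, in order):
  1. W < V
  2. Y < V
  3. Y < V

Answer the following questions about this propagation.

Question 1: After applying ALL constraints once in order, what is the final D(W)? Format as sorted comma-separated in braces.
Constraint 1 (W < V) on D(W)={1,2,3,5,6,7} D(V)={1,3,4,5,6,7}: W {1,2,3,5,6,7}->{1,2,3,5,6}; V {1,3,4,5,6,7}->{3,4,5,6,7}
Constraint 2 (Y < V) on D(Y)={2,3,4,5,6,7} D(V)={3,4,5,6,7}: Y {2,3,4,5,6,7}->{2,3,4,5,6}
Constraint 3 (Y < V) on D(Y)={2,3,4,5,6} D(V)={3,4,5,6,7}: no change
So after all 3 constraints: D(W) = {1,2,3,5,6}

Answer: {1,2,3,5,6}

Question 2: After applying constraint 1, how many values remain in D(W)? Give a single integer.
Constraint 1 (W < V) on D(W)={1,2,3,5,6,7} D(V)={1,3,4,5,6,7}: W {1,2,3,5,6,7}->{1,2,3,5,6}; V {1,3,4,5,6,7}->{3,4,5,6,7}
So after constraint 1: D(W)={1,2,3,5,6}, size = 5

Answer: 5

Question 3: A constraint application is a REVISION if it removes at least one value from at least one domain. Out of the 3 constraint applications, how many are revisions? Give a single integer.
Constraint 1 (W < V) on D(W)={1,2,3,5,6,7} D(V)={1,3,4,5,6,7}: W {1,2,3,5,6,7}->{1,2,3,5,6}; V {1,3,4,5,6,7}->{3,4,5,6,7} => REVISION
Constraint 2 (Y < V) on D(Y)={2,3,4,5,6,7} D(V)={3,4,5,6,7}: Y {2,3,4,5,6,7}->{2,3,4,5,6} => REVISION
Constraint 3 (Y < V) on D(Y)={2,3,4,5,6} D(V)={3,4,5,6,7}: no change => not a revision
Total revisions = 2

Answer: 2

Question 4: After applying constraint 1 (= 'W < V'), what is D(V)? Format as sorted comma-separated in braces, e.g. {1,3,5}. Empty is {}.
Constraint 1 (W < V) on D(W)={1,2,3,5,6,7} D(V)={1,3,4,5,6,7}: W {1,2,3,5,6,7}->{1,2,3,5,6}; V {1,3,4,5,6,7}->{3,4,5,6,7}
So after constraint 1: D(V) = {3,4,5,6,7}

Answer: {3,4,5,6,7}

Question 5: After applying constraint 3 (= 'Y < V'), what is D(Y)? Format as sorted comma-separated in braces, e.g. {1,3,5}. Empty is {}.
Answer: {2,3,4,5,6}

Derivation:
Constraint 1 (W < V) on D(W)={1,2,3,5,6,7} D(V)={1,3,4,5,6,7}: W {1,2,3,5,6,7}->{1,2,3,5,6}; V {1,3,4,5,6,7}->{3,4,5,6,7}
Constraint 2 (Y < V) on D(Y)={2,3,4,5,6,7} D(V)={3,4,5,6,7}: Y {2,3,4,5,6,7}->{2,3,4,5,6}
Constraint 3 (Y < V) on D(Y)={2,3,4,5,6} D(V)={3,4,5,6,7}: no change
So after constraint 3: D(Y) = {2,3,4,5,6}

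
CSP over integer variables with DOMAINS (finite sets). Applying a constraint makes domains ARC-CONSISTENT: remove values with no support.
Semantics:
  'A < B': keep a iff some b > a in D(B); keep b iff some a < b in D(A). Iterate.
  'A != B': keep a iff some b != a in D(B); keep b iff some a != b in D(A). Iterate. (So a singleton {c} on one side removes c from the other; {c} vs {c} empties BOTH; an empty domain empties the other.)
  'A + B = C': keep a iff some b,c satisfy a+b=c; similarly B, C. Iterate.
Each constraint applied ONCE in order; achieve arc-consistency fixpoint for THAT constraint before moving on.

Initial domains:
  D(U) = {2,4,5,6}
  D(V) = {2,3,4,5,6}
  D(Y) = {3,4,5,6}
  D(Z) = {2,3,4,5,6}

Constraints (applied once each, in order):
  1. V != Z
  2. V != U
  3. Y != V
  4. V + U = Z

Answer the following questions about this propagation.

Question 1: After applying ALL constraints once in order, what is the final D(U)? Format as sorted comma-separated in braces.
Constraint 1 (V != Z) on D(V)={2,3,4,5,6} D(Z)={2,3,4,5,6}: no change
Constraint 2 (V != U) on D(V)={2,3,4,5,6} D(U)={2,4,5,6}: no change
Constraint 3 (Y != V) on D(Y)={3,4,5,6} D(V)={2,3,4,5,6}: no change
Constraint 4 (V + U = Z) on D(V)={2,3,4,5,6} D(U)={2,4,5,6} D(Z)={2,3,4,5,6}: V {2,3,4,5,6}->{2,3,4}; U {2,4,5,6}->{2,4}; Z {2,3,4,5,6}->{4,5,6}
So after all 4 constraints: D(U) = {2,4}

Answer: {2,4}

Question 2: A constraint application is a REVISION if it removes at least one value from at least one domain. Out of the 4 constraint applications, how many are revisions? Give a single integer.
Answer: 1

Derivation:
Constraint 1 (V != Z) on D(V)={2,3,4,5,6} D(Z)={2,3,4,5,6}: no change => not a revision
Constraint 2 (V != U) on D(V)={2,3,4,5,6} D(U)={2,4,5,6}: no change => not a revision
Constraint 3 (Y != V) on D(Y)={3,4,5,6} D(V)={2,3,4,5,6}: no change => not a revision
Constraint 4 (V + U = Z) on D(V)={2,3,4,5,6} D(U)={2,4,5,6} D(Z)={2,3,4,5,6}: V {2,3,4,5,6}->{2,3,4}; U {2,4,5,6}->{2,4}; Z {2,3,4,5,6}->{4,5,6} => REVISION
Total revisions = 1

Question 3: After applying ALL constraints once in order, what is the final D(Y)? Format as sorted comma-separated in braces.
Answer: {3,4,5,6}

Derivation:
Constraint 1 (V != Z) on D(V)={2,3,4,5,6} D(Z)={2,3,4,5,6}: no change
Constraint 2 (V != U) on D(V)={2,3,4,5,6} D(U)={2,4,5,6}: no change
Constraint 3 (Y != V) on D(Y)={3,4,5,6} D(V)={2,3,4,5,6}: no change
Constraint 4 (V + U = Z) on D(V)={2,3,4,5,6} D(U)={2,4,5,6} D(Z)={2,3,4,5,6}: V {2,3,4,5,6}->{2,3,4}; U {2,4,5,6}->{2,4}; Z {2,3,4,5,6}->{4,5,6}
So after all 4 constraints: D(Y) = {3,4,5,6}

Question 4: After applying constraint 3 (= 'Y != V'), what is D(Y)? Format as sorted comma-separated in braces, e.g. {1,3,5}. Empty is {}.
Answer: {3,4,5,6}

Derivation:
Constraint 1 (V != Z) on D(V)={2,3,4,5,6} D(Z)={2,3,4,5,6}: no change
Constraint 2 (V != U) on D(V)={2,3,4,5,6} D(U)={2,4,5,6}: no change
Constraint 3 (Y != V) on D(Y)={3,4,5,6} D(V)={2,3,4,5,6}: no change
So after constraint 3: D(Y) = {3,4,5,6}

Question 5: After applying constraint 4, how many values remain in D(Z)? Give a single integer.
Constraint 1 (V != Z) on D(V)={2,3,4,5,6} D(Z)={2,3,4,5,6}: no change
Constraint 2 (V != U) on D(V)={2,3,4,5,6} D(U)={2,4,5,6}: no change
Constraint 3 (Y != V) on D(Y)={3,4,5,6} D(V)={2,3,4,5,6}: no change
Constraint 4 (V + U = Z) on D(V)={2,3,4,5,6} D(U)={2,4,5,6} D(Z)={2,3,4,5,6}: V {2,3,4,5,6}->{2,3,4}; U {2,4,5,6}->{2,4}; Z {2,3,4,5,6}->{4,5,6}
So after constraint 4: D(Z)={4,5,6}, size = 3

Answer: 3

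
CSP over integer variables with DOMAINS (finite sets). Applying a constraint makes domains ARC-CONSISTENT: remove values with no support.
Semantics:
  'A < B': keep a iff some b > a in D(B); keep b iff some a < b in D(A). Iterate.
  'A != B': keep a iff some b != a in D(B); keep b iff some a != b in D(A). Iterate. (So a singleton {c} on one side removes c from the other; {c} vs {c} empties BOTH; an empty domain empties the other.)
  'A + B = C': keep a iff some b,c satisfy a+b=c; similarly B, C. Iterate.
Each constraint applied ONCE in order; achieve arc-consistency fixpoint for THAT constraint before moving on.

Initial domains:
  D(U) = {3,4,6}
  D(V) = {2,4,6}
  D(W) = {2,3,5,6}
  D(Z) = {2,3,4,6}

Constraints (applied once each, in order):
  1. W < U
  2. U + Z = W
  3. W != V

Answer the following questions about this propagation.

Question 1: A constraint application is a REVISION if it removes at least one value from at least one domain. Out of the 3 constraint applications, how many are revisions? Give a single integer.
Answer: 2

Derivation:
Constraint 1 (W < U) on D(W)={2,3,5,6} D(U)={3,4,6}: W {2,3,5,6}->{2,3,5} => REVISION
Constraint 2 (U + Z = W) on D(U)={3,4,6} D(Z)={2,3,4,6} D(W)={2,3,5}: U {3,4,6}->{3}; Z {2,3,4,6}->{2}; W {2,3,5}->{5} => REVISION
Constraint 3 (W != V) on D(W)={5} D(V)={2,4,6}: no change => not a revision
Total revisions = 2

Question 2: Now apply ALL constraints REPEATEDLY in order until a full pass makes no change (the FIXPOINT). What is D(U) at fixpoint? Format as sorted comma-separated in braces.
pass 0 (initial): D(U)={3,4,6}
pass 1: U {3,4,6}->{3}; W {2,3,5,6}->{5}; Z {2,3,4,6}->{2}
pass 2: U {3}->{}; V {2,4,6}->{}; W {5}->{}; Z {2}->{}
pass 3: no change
Fixpoint after 3 passes: D(U) = {}

Answer: {}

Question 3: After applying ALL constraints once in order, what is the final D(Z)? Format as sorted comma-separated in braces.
Constraint 1 (W < U) on D(W)={2,3,5,6} D(U)={3,4,6}: W {2,3,5,6}->{2,3,5}
Constraint 2 (U + Z = W) on D(U)={3,4,6} D(Z)={2,3,4,6} D(W)={2,3,5}: U {3,4,6}->{3}; Z {2,3,4,6}->{2}; W {2,3,5}->{5}
Constraint 3 (W != V) on D(W)={5} D(V)={2,4,6}: no change
So after all 3 constraints: D(Z) = {2}

Answer: {2}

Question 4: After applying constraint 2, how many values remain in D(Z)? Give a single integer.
Constraint 1 (W < U) on D(W)={2,3,5,6} D(U)={3,4,6}: W {2,3,5,6}->{2,3,5}
Constraint 2 (U + Z = W) on D(U)={3,4,6} D(Z)={2,3,4,6} D(W)={2,3,5}: U {3,4,6}->{3}; Z {2,3,4,6}->{2}; W {2,3,5}->{5}
So after constraint 2: D(Z)={2}, size = 1

Answer: 1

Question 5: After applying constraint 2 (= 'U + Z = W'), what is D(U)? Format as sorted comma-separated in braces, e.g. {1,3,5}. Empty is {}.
Answer: {3}

Derivation:
Constraint 1 (W < U) on D(W)={2,3,5,6} D(U)={3,4,6}: W {2,3,5,6}->{2,3,5}
Constraint 2 (U + Z = W) on D(U)={3,4,6} D(Z)={2,3,4,6} D(W)={2,3,5}: U {3,4,6}->{3}; Z {2,3,4,6}->{2}; W {2,3,5}->{5}
So after constraint 2: D(U) = {3}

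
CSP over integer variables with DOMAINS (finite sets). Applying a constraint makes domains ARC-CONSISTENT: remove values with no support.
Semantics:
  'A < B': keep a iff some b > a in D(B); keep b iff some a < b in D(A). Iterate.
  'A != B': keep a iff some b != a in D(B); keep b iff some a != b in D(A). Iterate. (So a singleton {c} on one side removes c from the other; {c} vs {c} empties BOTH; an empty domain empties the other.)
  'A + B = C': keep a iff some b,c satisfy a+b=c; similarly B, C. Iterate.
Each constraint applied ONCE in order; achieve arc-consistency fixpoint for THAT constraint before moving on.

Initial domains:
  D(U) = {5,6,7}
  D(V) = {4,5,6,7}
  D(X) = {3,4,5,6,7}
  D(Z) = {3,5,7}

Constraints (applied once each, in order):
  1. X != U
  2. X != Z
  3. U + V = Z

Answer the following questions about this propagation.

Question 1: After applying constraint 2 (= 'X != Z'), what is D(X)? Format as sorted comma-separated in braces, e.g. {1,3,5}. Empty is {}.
Constraint 1 (X != U) on D(X)={3,4,5,6,7} D(U)={5,6,7}: no change
Constraint 2 (X != Z) on D(X)={3,4,5,6,7} D(Z)={3,5,7}: no change
So after constraint 2: D(X) = {3,4,5,6,7}

Answer: {3,4,5,6,7}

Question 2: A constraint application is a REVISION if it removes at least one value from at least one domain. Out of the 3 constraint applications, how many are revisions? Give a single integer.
Answer: 1

Derivation:
Constraint 1 (X != U) on D(X)={3,4,5,6,7} D(U)={5,6,7}: no change => not a revision
Constraint 2 (X != Z) on D(X)={3,4,5,6,7} D(Z)={3,5,7}: no change => not a revision
Constraint 3 (U + V = Z) on D(U)={5,6,7} D(V)={4,5,6,7} D(Z)={3,5,7}: U {5,6,7}->{}; V {4,5,6,7}->{}; Z {3,5,7}->{} => REVISION
Total revisions = 1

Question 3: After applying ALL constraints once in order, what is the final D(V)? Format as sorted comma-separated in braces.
Answer: {}

Derivation:
Constraint 1 (X != U) on D(X)={3,4,5,6,7} D(U)={5,6,7}: no change
Constraint 2 (X != Z) on D(X)={3,4,5,6,7} D(Z)={3,5,7}: no change
Constraint 3 (U + V = Z) on D(U)={5,6,7} D(V)={4,5,6,7} D(Z)={3,5,7}: U {5,6,7}->{}; V {4,5,6,7}->{}; Z {3,5,7}->{}
So after all 3 constraints: D(V) = {}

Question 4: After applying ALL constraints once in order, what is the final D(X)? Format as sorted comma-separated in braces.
Constraint 1 (X != U) on D(X)={3,4,5,6,7} D(U)={5,6,7}: no change
Constraint 2 (X != Z) on D(X)={3,4,5,6,7} D(Z)={3,5,7}: no change
Constraint 3 (U + V = Z) on D(U)={5,6,7} D(V)={4,5,6,7} D(Z)={3,5,7}: U {5,6,7}->{}; V {4,5,6,7}->{}; Z {3,5,7}->{}
So after all 3 constraints: D(X) = {3,4,5,6,7}

Answer: {3,4,5,6,7}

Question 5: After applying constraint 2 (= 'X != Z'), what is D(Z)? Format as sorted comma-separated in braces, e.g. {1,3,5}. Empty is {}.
Answer: {3,5,7}

Derivation:
Constraint 1 (X != U) on D(X)={3,4,5,6,7} D(U)={5,6,7}: no change
Constraint 2 (X != Z) on D(X)={3,4,5,6,7} D(Z)={3,5,7}: no change
So after constraint 2: D(Z) = {3,5,7}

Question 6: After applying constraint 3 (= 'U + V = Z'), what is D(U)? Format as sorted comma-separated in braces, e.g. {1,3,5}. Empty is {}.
Answer: {}

Derivation:
Constraint 1 (X != U) on D(X)={3,4,5,6,7} D(U)={5,6,7}: no change
Constraint 2 (X != Z) on D(X)={3,4,5,6,7} D(Z)={3,5,7}: no change
Constraint 3 (U + V = Z) on D(U)={5,6,7} D(V)={4,5,6,7} D(Z)={3,5,7}: U {5,6,7}->{}; V {4,5,6,7}->{}; Z {3,5,7}->{}
So after constraint 3: D(U) = {}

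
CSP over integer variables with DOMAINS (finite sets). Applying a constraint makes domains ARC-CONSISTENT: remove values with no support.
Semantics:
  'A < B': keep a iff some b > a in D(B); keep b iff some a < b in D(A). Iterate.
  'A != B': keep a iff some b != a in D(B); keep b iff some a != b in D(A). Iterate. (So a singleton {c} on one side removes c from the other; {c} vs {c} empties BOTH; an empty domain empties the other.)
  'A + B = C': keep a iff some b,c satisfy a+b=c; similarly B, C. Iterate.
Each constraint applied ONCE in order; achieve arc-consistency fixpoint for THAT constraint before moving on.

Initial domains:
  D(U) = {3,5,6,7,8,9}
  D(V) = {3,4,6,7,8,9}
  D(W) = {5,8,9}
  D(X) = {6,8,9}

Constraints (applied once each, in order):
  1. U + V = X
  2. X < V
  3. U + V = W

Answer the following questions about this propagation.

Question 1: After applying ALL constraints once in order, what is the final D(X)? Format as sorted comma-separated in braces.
Answer: {}

Derivation:
Constraint 1 (U + V = X) on D(U)={3,5,6,7,8,9} D(V)={3,4,6,7,8,9} D(X)={6,8,9}: U {3,5,6,7,8,9}->{3,5,6}; V {3,4,6,7,8,9}->{3,4,6}
Constraint 2 (X < V) on D(X)={6,8,9} D(V)={3,4,6}: X {6,8,9}->{}; V {3,4,6}->{}
Constraint 3 (U + V = W) on D(U)={3,5,6} D(V)={} D(W)={5,8,9}: U {3,5,6}->{}; W {5,8,9}->{}
So after all 3 constraints: D(X) = {}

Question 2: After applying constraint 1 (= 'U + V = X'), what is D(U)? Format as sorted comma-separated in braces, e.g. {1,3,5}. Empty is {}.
Answer: {3,5,6}

Derivation:
Constraint 1 (U + V = X) on D(U)={3,5,6,7,8,9} D(V)={3,4,6,7,8,9} D(X)={6,8,9}: U {3,5,6,7,8,9}->{3,5,6}; V {3,4,6,7,8,9}->{3,4,6}
So after constraint 1: D(U) = {3,5,6}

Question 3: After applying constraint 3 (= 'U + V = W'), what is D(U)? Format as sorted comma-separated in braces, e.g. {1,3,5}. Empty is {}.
Constraint 1 (U + V = X) on D(U)={3,5,6,7,8,9} D(V)={3,4,6,7,8,9} D(X)={6,8,9}: U {3,5,6,7,8,9}->{3,5,6}; V {3,4,6,7,8,9}->{3,4,6}
Constraint 2 (X < V) on D(X)={6,8,9} D(V)={3,4,6}: X {6,8,9}->{}; V {3,4,6}->{}
Constraint 3 (U + V = W) on D(U)={3,5,6} D(V)={} D(W)={5,8,9}: U {3,5,6}->{}; W {5,8,9}->{}
So after constraint 3: D(U) = {}

Answer: {}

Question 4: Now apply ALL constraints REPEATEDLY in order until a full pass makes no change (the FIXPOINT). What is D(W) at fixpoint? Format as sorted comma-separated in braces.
pass 0 (initial): D(W)={5,8,9}
pass 1: U {3,5,6,7,8,9}->{}; V {3,4,6,7,8,9}->{}; W {5,8,9}->{}; X {6,8,9}->{}
pass 2: no change
Fixpoint after 2 passes: D(W) = {}

Answer: {}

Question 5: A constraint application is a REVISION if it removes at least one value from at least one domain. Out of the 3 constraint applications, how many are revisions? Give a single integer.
Answer: 3

Derivation:
Constraint 1 (U + V = X) on D(U)={3,5,6,7,8,9} D(V)={3,4,6,7,8,9} D(X)={6,8,9}: U {3,5,6,7,8,9}->{3,5,6}; V {3,4,6,7,8,9}->{3,4,6} => REVISION
Constraint 2 (X < V) on D(X)={6,8,9} D(V)={3,4,6}: X {6,8,9}->{}; V {3,4,6}->{} => REVISION
Constraint 3 (U + V = W) on D(U)={3,5,6} D(V)={} D(W)={5,8,9}: U {3,5,6}->{}; W {5,8,9}->{} => REVISION
Total revisions = 3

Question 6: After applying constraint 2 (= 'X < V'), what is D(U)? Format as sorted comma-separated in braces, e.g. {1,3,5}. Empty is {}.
Answer: {3,5,6}

Derivation:
Constraint 1 (U + V = X) on D(U)={3,5,6,7,8,9} D(V)={3,4,6,7,8,9} D(X)={6,8,9}: U {3,5,6,7,8,9}->{3,5,6}; V {3,4,6,7,8,9}->{3,4,6}
Constraint 2 (X < V) on D(X)={6,8,9} D(V)={3,4,6}: X {6,8,9}->{}; V {3,4,6}->{}
So after constraint 2: D(U) = {3,5,6}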